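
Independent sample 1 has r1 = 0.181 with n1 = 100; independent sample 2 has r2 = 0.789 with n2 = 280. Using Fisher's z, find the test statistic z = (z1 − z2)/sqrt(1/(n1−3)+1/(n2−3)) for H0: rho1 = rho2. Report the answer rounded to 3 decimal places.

-7.508

Fisher z-transforms: z1 = atanh(0.181) = 0.183016, z2 = atanh(0.789) = 1.068777; difference d = -0.885761
Var(d) = 1/97 + 1/277 = 0.0103093 + 0.0036101 = 0.0139194
z = d/√Var(d) = -0.885761 / √0.0139194 = -0.885761 / 0.117981 = -7.508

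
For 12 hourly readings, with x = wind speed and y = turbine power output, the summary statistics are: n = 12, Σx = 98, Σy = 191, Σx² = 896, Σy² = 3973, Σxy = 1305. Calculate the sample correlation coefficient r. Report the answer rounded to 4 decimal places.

-0.8530

Numerator: nΣxy − (Σx)(Σy) = 12·1305 − (98)(191) = -3058
Denominator: √[(nΣx²−(Σx)²)(nΣy²−(Σy)²)]
  nΣx²−(Σx)² = 12·896 − 9604 = 1148;  nΣy²−(Σy)² = 12·3973 − 36481 = 11195
  √(1148·11195) = √12851860 = 3584.9491
r = -3058 / 3584.9491 = -0.8530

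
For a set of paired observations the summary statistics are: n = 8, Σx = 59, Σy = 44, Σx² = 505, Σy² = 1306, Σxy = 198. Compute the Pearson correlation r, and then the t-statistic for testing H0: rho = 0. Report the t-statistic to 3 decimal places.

-1.283

S_xy = nΣxy − ΣxΣy = 8·198 − 59·44 = 1584 − 2596 = -1012
S_xx = nΣx² − (Σx)² = 8·505 − 59² = 4040 − 3481 = 559
S_yy = nΣy² − (Σy)² = 8·1306 − 44² = 10448 − 1936 = 8512
r = S_xy / √(S_xx·S_yy) = -1012 / √(559·8512) = -1012 / √4758208 = -1012 / 2181.3317 = -0.4639
t = r·√(n−2)/√(1−r²) = -0.4639·√6 / √(1−0.215203) = -1.136318 / 0.885888 = -1.283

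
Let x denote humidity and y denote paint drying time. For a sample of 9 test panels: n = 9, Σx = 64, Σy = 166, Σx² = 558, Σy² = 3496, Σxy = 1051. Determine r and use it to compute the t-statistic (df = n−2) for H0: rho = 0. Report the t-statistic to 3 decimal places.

-2.050

S_xy = nΣxy − ΣxΣy = 9·1051 − 64·166 = 9459 − 10624 = -1165
S_xx = nΣx² − (Σx)² = 9·558 − 64² = 5022 − 4096 = 926
S_yy = nΣy² − (Σy)² = 9·3496 − 166² = 31464 − 27556 = 3908
r = S_xy / √(S_xx·S_yy) = -1165 / √(926·3908) = -1165 / √3618808 = -1165 / 1902.3165 = -0.6124
t = r·√(n−2)/√(1−r²) = -0.6124·√7 / √(1−0.375034) = -1.620258 / 0.790548 = -2.050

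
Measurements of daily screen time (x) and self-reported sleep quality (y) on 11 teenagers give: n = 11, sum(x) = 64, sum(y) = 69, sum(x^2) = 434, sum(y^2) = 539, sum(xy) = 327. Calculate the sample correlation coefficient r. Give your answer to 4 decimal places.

-0.9203

S_xy = nΣxy − ΣxΣy = 11·327 − 64·69 = 3597 − 4416 = -819
S_xx = nΣx² − (Σx)² = 11·434 − 64² = 4774 − 4096 = 678
S_yy = nΣy² − (Σy)² = 11·539 − 69² = 5929 − 4761 = 1168
r = S_xy / √(S_xx·S_yy) = -819 / √(678·1168) = -819 / √791904 = -819 / 889.8899 = -0.9203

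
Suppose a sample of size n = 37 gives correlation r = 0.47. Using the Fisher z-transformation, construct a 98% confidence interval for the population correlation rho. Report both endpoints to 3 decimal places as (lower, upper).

(0.111, 0.721)

Fisher z: z_r = atanh(r) = ½·ln((1+0.47)/(1−0.47)) = 0.510070
SE(z) = 1/√(n−3) = 1/√34 = 0.171499
98% ⇒ z* = 2.326; margin = 2.326·0.171499 = 0.398907
CI on z-scale: (0.111163, 0.908977)
Back-transform: tanh(0.111163) = 0.110707, tanh(0.908977) = 0.720641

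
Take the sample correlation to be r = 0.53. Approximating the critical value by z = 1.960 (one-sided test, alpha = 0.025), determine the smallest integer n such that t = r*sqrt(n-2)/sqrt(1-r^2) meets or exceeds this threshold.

Need r·√(n−2)/√(1−r²) ≥ 1.960
√(n−2) ≥ 1.960·√(1−0.2809) / 0.53 = 1.960·0.847998 / 0.53 = 3.1360
n−2 ≥ 9.8345  ⇒  n ≥ 11.8345
Smallest integer n = 12

12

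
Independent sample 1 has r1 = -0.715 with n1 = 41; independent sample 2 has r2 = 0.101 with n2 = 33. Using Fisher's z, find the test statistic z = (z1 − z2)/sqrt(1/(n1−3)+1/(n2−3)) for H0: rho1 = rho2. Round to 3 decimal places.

-4.089

Fisher z-transforms: z1 = atanh(-0.715) = -0.897340, z2 = atanh(0.101) = 0.101346; difference d = -0.998686
Var(d) = 1/38 + 1/30 = 0.0263158 + 0.0333333 = 0.0596491
z = d/√Var(d) = -0.998686 / √0.0596491 = -0.998686 / 0.244232 = -4.089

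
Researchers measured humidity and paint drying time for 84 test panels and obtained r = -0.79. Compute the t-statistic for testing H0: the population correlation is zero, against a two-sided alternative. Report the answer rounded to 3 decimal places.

-11.668

t = r·√(n−2) / √(1−r²) with r = -0.79, n = 84
  = -0.79·√82 / √(1 − 0.6241)
  = -0.79·9.055385 / 0.613107
  = -7.153754 / 0.613107 = -11.668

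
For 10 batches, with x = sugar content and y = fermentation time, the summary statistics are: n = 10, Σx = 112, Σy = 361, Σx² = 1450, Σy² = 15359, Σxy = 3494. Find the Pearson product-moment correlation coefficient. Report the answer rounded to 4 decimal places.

Numerator: nΣxy − (Σx)(Σy) = 10·3494 − (112)(361) = -5492
Denominator: √[(nΣx²−(Σx)²)(nΣy²−(Σy)²)]
  nΣx²−(Σx)² = 10·1450 − 12544 = 1956;  nΣy²−(Σy)² = 10·15359 − 130321 = 23269
  √(1956·23269) = √45514164 = 6746.4186
r = -5492 / 6746.4186 = -0.8141

-0.8141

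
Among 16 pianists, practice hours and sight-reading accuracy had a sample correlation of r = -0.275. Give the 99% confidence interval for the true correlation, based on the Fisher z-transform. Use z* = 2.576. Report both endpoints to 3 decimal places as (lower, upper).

(-0.760, 0.407)

z_r = atanh(-0.275) = -0.282265;  SE = 1/√(n−3) = 1/√13 = 0.277350
z-limits: -0.282265 ± 2.576·0.277350 = -0.282265 ± 0.714454 = [-0.996719, 0.432189]
ρ-limits: (tanh -0.996719, tanh 0.432189) = (-0.760, 0.407)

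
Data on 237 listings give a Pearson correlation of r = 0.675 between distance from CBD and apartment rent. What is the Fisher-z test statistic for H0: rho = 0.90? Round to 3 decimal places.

Fisher z: atanh(0.675) = 0.819872, atanh(0.90) = 1.472219
z = (z_r − z_0)·√(n−3) = (0.819872 − 1.472219)·√234 = -0.652347 · 15.297059 = -9.979

-9.979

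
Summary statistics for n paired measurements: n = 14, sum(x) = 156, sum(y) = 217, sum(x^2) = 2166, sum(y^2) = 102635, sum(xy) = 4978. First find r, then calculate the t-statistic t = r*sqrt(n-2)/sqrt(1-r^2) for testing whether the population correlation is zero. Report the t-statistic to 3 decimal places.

1.480

S_xy = nΣxy − ΣxΣy = 14·4978 − 156·217 = 69692 − 33852 = 35840
S_xx = nΣx² − (Σx)² = 14·2166 − 156² = 30324 − 24336 = 5988
S_yy = nΣy² − (Σy)² = 14·102635 − 217² = 1436890 − 47089 = 1389801
r = S_xy / √(S_xx·S_yy) = 35840 / √(5988·1389801) = 35840 / √8322128388 = 35840 / 91225.7003 = 0.3929
t = r·√(n−2)/√(1−r²) = 0.3929·√12 / √(1−0.154370) = 1.361046 / 0.919581 = 1.480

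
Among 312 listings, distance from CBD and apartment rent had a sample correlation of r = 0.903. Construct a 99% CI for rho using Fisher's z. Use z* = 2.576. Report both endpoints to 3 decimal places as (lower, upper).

Fisher z: z_r = atanh(r) = ½·ln((1+0.903)/(1−0.903)) = 1.488238
SE(z) = 1/√(n−3) = 1/√309 = 0.056888
99% ⇒ z* = 2.576; margin = 2.576·0.056888 = 0.146543
CI on z-scale: (1.341695, 1.634781)
Back-transform: tanh(1.341695) = 0.872079, tanh(1.634781) = 0.926739

(0.872, 0.927)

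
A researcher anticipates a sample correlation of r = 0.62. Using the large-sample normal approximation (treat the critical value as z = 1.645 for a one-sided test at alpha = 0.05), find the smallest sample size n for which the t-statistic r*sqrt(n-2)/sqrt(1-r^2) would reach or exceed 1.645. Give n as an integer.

7

Need r·√(n−2)/√(1−r²) ≥ 1.645
√(n−2) ≥ 1.645·√(1−0.3844) / 0.62 = 1.645·0.784602 / 0.62 = 2.0817
n−2 ≥ 4.3335  ⇒  n ≥ 6.3335
Smallest integer n = 7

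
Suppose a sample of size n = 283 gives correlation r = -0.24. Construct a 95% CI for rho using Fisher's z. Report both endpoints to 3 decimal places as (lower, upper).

Fisher z: z_r = atanh(r) = ½·ln((1+(-0.24))/(1−(-0.24))) = -0.244774
SE(z) = 1/√(n−3) = 1/√280 = 0.059761
95% ⇒ z* = 1.960; margin = 1.960·0.059761 = 0.117132
CI on z-scale: (-0.361906, -0.127642)
Back-transform: tanh(-0.361906) = -0.346892, tanh(-0.127642) = -0.126953

(-0.347, -0.127)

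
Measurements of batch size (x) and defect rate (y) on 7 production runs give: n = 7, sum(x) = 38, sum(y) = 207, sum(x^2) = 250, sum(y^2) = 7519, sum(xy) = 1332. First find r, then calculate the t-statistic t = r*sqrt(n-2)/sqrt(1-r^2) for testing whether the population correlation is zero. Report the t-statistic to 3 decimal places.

Numerator: nΣxy − (Σx)(Σy) = 7·1332 − (38)(207) = 1458
Denominator: √[(nΣx²−(Σx)²)(nΣy²−(Σy)²)]
  nΣx²−(Σx)² = 7·250 − 1444 = 306;  nΣy²−(Σy)² = 7·7519 − 42849 = 9784
  √(306·9784) = √2993904 = 1730.2901
r = 1458 / 1730.2901 = 0.8426
t = r·√(n−2)/√(1−r²) = 0.8426·√5 / √(1−0.709975) = 1.884111 / 0.538540 = 3.499

3.499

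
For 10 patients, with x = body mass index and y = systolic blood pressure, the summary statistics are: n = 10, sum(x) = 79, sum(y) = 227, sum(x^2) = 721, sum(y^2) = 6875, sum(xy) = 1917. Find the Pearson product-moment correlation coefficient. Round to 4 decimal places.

Numerator: nΣxy − (Σx)(Σy) = 10·1917 − (79)(227) = 1237
Denominator: √[(nΣx²−(Σx)²)(nΣy²−(Σy)²)]
  nΣx²−(Σx)² = 10·721 − 6241 = 969;  nΣy²−(Σy)² = 10·6875 − 51529 = 17221
  √(969·17221) = √16687149 = 4084.9907
r = 1237 / 4084.9907 = 0.3028

0.3028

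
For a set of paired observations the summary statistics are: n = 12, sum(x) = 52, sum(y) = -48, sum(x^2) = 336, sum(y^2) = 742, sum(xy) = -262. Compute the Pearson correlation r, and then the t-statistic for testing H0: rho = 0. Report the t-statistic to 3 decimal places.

S_xy = nΣxy − ΣxΣy = 12·(-262) − 52·(-48) = -3144 − (-2496) = -648
S_xx = nΣx² − (Σx)² = 12·336 − 52² = 4032 − 2704 = 1328
S_yy = nΣy² − (Σy)² = 12·742 − (-48)² = 8904 − 2304 = 6600
r = S_xy / √(S_xx·S_yy) = -648 / √(1328·6600) = -648 / √8764800 = -648 / 2960.5405 = -0.2189
t = r·√(n−2)/√(1−r²) = -0.2189·√10 / √(1−0.047917) = -0.692223 / 0.975747 = -0.709

-0.709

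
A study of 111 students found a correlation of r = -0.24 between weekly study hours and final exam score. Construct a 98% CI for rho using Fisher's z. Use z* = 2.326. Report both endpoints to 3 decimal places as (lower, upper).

(-0.437, -0.021)

z_r = atanh(-0.24) = -0.244774;  SE = 1/√(n−3) = 1/√108 = 0.096225
z-limits: -0.244774 ± 2.326·0.096225 = -0.244774 ± 0.223819 = [-0.468593, -0.020955]
ρ-limits: (tanh -0.468593, tanh -0.020955) = (-0.437, -0.021)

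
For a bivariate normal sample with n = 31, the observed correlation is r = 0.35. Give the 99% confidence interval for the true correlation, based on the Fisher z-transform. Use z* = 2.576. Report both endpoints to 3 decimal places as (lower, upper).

Fisher z: z_r = atanh(r) = ½·ln((1+0.35)/(1−0.35)) = 0.365444
SE(z) = 1/√(n−3) = 1/√28 = 0.188982
99% ⇒ z* = 2.576; margin = 2.576·0.188982 = 0.486818
CI on z-scale: (-0.121374, 0.852262)
Back-transform: tanh(-0.121374) = -0.120781, tanh(0.852262) = 0.692249

(-0.121, 0.692)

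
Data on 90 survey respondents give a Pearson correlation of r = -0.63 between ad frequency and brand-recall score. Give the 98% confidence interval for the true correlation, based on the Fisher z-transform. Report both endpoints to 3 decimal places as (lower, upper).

(-0.758, -0.456)

z_r = atanh(-0.63) = -0.741416;  SE = 1/√(n−3) = 1/√87 = 0.107211
z-limits: -0.741416 ± 2.326·0.107211 = -0.741416 ± 0.249373 = [-0.990789, -0.492043]
ρ-limits: (tanh -0.990789, tanh -0.492043) = (-0.758, -0.456)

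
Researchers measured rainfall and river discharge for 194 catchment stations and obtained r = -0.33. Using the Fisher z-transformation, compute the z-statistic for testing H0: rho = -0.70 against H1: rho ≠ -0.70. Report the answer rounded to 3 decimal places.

7.248

Fisher z: atanh(-0.33) = -0.342828, atanh(-0.70) = -0.867301
z = (z_r − z_0)·√(n−3) = (-0.342828 − (-0.867301))·√191 = 0.524473 · 13.820275 = 7.248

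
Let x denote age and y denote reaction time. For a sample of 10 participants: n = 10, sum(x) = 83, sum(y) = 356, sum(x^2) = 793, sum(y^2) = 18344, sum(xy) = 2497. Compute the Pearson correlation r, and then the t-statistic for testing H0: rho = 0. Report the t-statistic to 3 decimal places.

S_xy = nΣxy − ΣxΣy = 10·2497 − 83·356 = 24970 − 29548 = -4578
S_xx = nΣx² − (Σx)² = 10·793 − 83² = 7930 − 6889 = 1041
S_yy = nΣy² − (Σy)² = 10·18344 − 356² = 183440 − 126736 = 56704
r = S_xy / √(S_xx·S_yy) = -4578 / √(1041·56704) = -4578 / √59028864 = -4578 / 7683.0244 = -0.5959
t = r·√(n−2)/√(1−r²) = -0.5959·√8 / √(1−0.355097) = -1.685460 / 0.803059 = -2.099

-2.099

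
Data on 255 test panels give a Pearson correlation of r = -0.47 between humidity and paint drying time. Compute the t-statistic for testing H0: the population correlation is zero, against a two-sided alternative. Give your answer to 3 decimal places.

-8.470

t = r·√(n−2) / √(1−r²) with r = -0.47, n = 255
  = -0.47·√253 / √(1 − 0.2209)
  = -0.47·15.905974 / 0.882666
  = -7.475808 / 0.882666 = -8.470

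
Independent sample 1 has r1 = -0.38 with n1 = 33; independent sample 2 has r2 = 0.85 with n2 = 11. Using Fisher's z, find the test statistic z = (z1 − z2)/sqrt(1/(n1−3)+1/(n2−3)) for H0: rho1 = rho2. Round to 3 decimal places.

Fisher z-transforms: z1 = atanh(-0.38) = -0.400060, z2 = atanh(0.85) = 1.256153; difference d = -1.656213
Var(d) = 1/30 + 1/8 = 0.0333333 + 0.1250000 = 0.1583333
z = d/√Var(d) = -1.656213 / √0.1583333 = -1.656213 / 0.397911 = -4.162

-4.162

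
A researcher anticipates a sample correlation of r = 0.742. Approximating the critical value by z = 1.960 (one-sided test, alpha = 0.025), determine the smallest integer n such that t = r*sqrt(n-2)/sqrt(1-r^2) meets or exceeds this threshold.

r√(n−2)/√(1−r²) ≥ 1.960  ⇔  n−2 ≥ (1.960)²·(1−r²)/r²
(1−r²)/r² = (1−0.550564)/0.550564 = 0.8163
n ≥ 2 + 3.8416·0.8163 = 2 + 3.1359 = 5.1359
⌈5.1359⌉ = 6

6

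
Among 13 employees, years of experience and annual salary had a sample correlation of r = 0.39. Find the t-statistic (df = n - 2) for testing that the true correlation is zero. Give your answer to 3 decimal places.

1.405

t = r·√(n−2) / √(1−r²) with r = 0.39, n = 13
  = 0.39·√11 / √(1 − 0.1521)
  = 0.39·3.316625 / 0.920815
  = 1.293484 / 0.920815 = 1.405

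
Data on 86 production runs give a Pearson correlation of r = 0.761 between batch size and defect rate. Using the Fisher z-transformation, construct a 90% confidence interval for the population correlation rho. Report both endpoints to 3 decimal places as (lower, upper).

z_r = atanh(0.761) = 0.998587;  SE = 1/√(n−3) = 1/√83 = 0.109764
z-limits: 0.998587 ± 1.645·0.109764 = 0.998587 ± 0.180562 = [0.818025, 1.179149]
ρ-limits: (tanh 0.818025, tanh 1.179149) = (0.674, 0.827)

(0.674, 0.827)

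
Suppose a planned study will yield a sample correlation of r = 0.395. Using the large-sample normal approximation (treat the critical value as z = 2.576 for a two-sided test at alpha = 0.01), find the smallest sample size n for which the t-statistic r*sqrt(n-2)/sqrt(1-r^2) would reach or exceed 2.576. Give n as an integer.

38

r√(n−2)/√(1−r²) ≥ 2.576  ⇔  n−2 ≥ (2.576)²·(1−r²)/r²
(1−r²)/r² = (1−0.156025)/0.156025 = 5.4092
n ≥ 2 + 6.635776·5.4092 = 2 + 35.8942 = 37.8942
⌈37.8942⌉ = 38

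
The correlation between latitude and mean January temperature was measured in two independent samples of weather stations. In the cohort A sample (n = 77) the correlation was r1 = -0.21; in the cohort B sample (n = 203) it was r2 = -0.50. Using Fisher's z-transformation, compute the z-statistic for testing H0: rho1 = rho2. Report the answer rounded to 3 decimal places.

z1 = atanh(-0.21) = -0.213171,  z2 = atanh(-0.50) = -0.549306
SE = √(1/(n1−3) + 1/(n2−3)) = √(1/74 + 1/200) = √(0.0135135 + 0.0050000) = √0.0185135 = 0.136064
z = (z1 − z2)/SE = (-0.213171 − (-0.549306)) / 0.136064 = 0.336135 / 0.136064 = 2.470

2.470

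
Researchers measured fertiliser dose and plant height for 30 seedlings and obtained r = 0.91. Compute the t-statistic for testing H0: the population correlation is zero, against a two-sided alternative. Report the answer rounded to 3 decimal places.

11.614

1 − r² = 1 − 0.8281 = 0.1719;  √(1−r²) = 0.414608
√(n−2) = √28 = 5.291503
t = r·√(n−2)/√(1−r²) = 0.91 · 5.291503 / 0.414608 = 11.614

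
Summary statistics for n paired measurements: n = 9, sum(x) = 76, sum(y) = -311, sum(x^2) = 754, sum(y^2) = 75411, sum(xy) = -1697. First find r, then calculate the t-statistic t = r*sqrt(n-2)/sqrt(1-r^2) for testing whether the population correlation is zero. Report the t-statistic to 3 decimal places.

Numerator: nΣxy − (Σx)(Σy) = 9·(-1697) − (76)(-311) = 8363
Denominator: √[(nΣx²−(Σx)²)(nΣy²−(Σy)²)]
  nΣx²−(Σx)² = 9·754 − 5776 = 1010;  nΣy²−(Σy)² = 9·75411 − 96721 = 581978
  √(1010·581978) = √587797780 = 24244.5412
r = 8363 / 24244.5412 = 0.3449
t = r·√(n−2)/√(1−r²) = 0.3449·√7 / √(1−0.118956) = 0.912520 / 0.938639 = 0.972

0.972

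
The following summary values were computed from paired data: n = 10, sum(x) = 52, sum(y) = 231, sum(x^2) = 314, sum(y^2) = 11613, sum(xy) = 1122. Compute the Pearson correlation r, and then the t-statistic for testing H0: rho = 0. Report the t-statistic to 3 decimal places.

-0.433

S_xy = nΣxy − ΣxΣy = 10·1122 − 52·231 = 11220 − 12012 = -792
S_xx = nΣx² − (Σx)² = 10·314 − 52² = 3140 − 2704 = 436
S_yy = nΣy² − (Σy)² = 10·11613 − 231² = 116130 − 53361 = 62769
r = S_xy / √(S_xx·S_yy) = -792 / √(436·62769) = -792 / √27367284 = -792 / 5231.3750 = -0.1514
t = r·√(n−2)/√(1−r²) = -0.1514·√8 / √(1−0.022922) = -0.428224 / 0.988473 = -0.433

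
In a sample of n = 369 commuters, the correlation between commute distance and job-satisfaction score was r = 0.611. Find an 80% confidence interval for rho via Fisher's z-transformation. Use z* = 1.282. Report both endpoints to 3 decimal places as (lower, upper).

Fisher z: z_r = atanh(r) = ½·ln((1+0.611)/(1−0.611)) = 0.710516
SE(z) = 1/√(n−3) = 1/√366 = 0.052271
80% ⇒ z* = 1.282; margin = 1.282·0.052271 = 0.067011
CI on z-scale: (0.643505, 0.777527)
Back-transform: tanh(0.643505) = 0.567281, tanh(0.777527) = 0.651285

(0.567, 0.651)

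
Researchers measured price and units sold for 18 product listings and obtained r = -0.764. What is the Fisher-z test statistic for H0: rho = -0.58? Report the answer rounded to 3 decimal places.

-1.330

z_r = atanh(-0.764) = -1.005754,  z_0 = atanh(-0.58) = -0.662463
SE = 1/√(n−3) = 1/√15 = 0.258199
z = (z_r − z_0)/SE = (-1.005754 − (-0.662463)) / 0.258199 = -0.343291 / 0.258199 = -1.330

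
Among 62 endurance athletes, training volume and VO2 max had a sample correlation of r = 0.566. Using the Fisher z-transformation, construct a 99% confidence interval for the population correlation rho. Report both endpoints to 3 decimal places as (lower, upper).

z_r = atanh(0.566) = 0.641618;  SE = 1/√(n−3) = 1/√59 = 0.130189
z-limits: 0.641618 ± 2.576·0.130189 = 0.641618 ± 0.335367 = [0.306251, 0.976985]
ρ-limits: (tanh 0.306251, tanh 0.976985) = (0.297, 0.752)

(0.297, 0.752)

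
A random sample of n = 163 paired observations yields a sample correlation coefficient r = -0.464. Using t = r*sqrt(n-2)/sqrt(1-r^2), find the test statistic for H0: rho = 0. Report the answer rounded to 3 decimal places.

t = r·√(n−2) / √(1−r²) with r = -0.464, n = 163
  = -0.464·√161 / √(1 − 0.215296)
  = -0.464·12.688578 / 0.885835
  = -5.887500 / 0.885835 = -6.646

-6.646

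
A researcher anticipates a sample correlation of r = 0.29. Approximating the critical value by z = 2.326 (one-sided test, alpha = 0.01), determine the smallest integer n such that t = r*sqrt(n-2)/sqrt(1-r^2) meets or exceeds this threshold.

61

r√(n−2)/√(1−r²) ≥ 2.326  ⇔  n−2 ≥ (2.326)²·(1−r²)/r²
(1−r²)/r² = (1−0.0841)/0.0841 = 10.8906
n ≥ 2 + 5.410276·10.8906 = 2 + 58.9212 = 60.9212
⌈60.9212⌉ = 61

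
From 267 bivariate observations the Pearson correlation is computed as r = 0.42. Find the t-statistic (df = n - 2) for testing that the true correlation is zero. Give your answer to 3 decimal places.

t = r·√(n−2) / √(1−r²) with r = 0.42, n = 267
  = 0.42·√265 / √(1 − 0.1764)
  = 0.42·16.278821 / 0.907524
  = 6.837105 / 0.907524 = 7.534

7.534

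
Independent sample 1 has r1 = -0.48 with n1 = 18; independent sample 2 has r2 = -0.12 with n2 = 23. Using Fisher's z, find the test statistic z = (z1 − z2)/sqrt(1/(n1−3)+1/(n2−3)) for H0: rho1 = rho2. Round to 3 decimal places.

z1 = atanh(-0.48) = -0.522984,  z2 = atanh(-0.12) = -0.120581
SE = √(1/(n1−3) + 1/(n2−3)) = √(1/15 + 1/20) = √(0.0666667 + 0.0500000) = √0.1166667 = 0.341565
z = (z1 − z2)/SE = (-0.522984 − (-0.120581)) / 0.341565 = -0.402403 / 0.341565 = -1.178

-1.178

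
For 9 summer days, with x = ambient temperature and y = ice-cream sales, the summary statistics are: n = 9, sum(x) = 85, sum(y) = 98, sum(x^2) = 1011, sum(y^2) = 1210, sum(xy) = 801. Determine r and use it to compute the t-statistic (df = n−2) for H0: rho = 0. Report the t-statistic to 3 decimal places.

-2.762

S_xy = nΣxy − ΣxΣy = 9·801 − 85·98 = 7209 − 8330 = -1121
S_xx = nΣx² − (Σx)² = 9·1011 − 85² = 9099 − 7225 = 1874
S_yy = nΣy² − (Σy)² = 9·1210 − 98² = 10890 − 9604 = 1286
r = S_xy / √(S_xx·S_yy) = -1121 / √(1874·1286) = -1121 / √2409964 = -1121 / 1552.4059 = -0.7221
t = r·√(n−2)/√(1−r²) = -0.7221·√7 / √(1−0.521428) = -1.910497 / 0.691789 = -2.762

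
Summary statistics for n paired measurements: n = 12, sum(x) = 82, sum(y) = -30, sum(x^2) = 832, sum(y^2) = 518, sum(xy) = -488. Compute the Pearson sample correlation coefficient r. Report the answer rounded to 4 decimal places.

-0.8158

S_xy = nΣxy − ΣxΣy = 12·(-488) − 82·(-30) = -5856 − (-2460) = -3396
S_xx = nΣx² − (Σx)² = 12·832 − 82² = 9984 − 6724 = 3260
S_yy = nΣy² − (Σy)² = 12·518 − (-30)² = 6216 − 900 = 5316
r = S_xy / √(S_xx·S_yy) = -3396 / √(3260·5316) = -3396 / √17330160 = -3396 / 4162.9509 = -0.8158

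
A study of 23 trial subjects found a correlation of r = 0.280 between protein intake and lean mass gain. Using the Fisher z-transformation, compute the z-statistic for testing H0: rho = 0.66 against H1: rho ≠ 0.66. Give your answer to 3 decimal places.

z_r = atanh(0.280) = 0.287682,  z_0 = atanh(0.66) = 0.792814
SE = 1/√(n−3) = 1/√20 = 0.223607
z = (z_r − z_0)/SE = (0.287682 − 0.792814) / 0.223607 = -0.505132 / 0.223607 = -2.259

-2.259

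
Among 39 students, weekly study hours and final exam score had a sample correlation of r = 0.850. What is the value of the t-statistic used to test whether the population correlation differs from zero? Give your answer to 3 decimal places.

t = r·√(n−2) / √(1−r²) with r = 0.850, n = 39
  = 0.850·√37 / √(1 − 0.722500)
  = 0.850·6.082763 / 0.526783
  = 5.170349 / 0.526783 = 9.815

9.815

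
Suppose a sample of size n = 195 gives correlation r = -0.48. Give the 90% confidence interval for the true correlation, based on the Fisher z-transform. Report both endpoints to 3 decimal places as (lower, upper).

Fisher z: z_r = atanh(r) = ½·ln((1+(-0.48))/(1−(-0.48))) = -0.522984
SE(z) = 1/√(n−3) = 1/√192 = 0.072169
90% ⇒ z* = 1.645; margin = 1.645·0.072169 = 0.118718
CI on z-scale: (-0.641702, -0.404266)
Back-transform: tanh(-0.641702) = -0.566057, tanh(-0.404266) = -0.383593

(-0.566, -0.384)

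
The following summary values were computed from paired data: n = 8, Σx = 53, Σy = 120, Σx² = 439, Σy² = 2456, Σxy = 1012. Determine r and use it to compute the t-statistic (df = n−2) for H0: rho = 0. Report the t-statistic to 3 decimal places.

5.173

Numerator: nΣxy − (Σx)(Σy) = 8·1012 − (53)(120) = 1736
Denominator: √[(nΣx²−(Σx)²)(nΣy²−(Σy)²)]
  nΣx²−(Σx)² = 8·439 − 2809 = 703;  nΣy²−(Σy)² = 8·2456 − 14400 = 5248
  √(703·5248) = √3689344 = 1920.7665
r = 1736 / 1920.7665 = 0.9038
t = r·√(n−2)/√(1−r²) = 0.9038·√6 / √(1−0.816854) = 2.213849 / 0.427956 = 5.173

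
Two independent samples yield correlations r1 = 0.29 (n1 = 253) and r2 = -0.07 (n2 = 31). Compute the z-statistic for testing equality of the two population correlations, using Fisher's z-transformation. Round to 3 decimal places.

z1 = atanh(0.29) = 0.298566,  z2 = atanh(-0.07) = -0.070115
SE = √(1/(n1−3) + 1/(n2−3)) = √(1/250 + 1/28) = √(0.0040000 + 0.0357143) = √0.0397143 = 0.199284
z = (z1 − z2)/SE = (0.298566 − (-0.070115)) / 0.199284 = 0.368681 / 0.199284 = 1.850

1.850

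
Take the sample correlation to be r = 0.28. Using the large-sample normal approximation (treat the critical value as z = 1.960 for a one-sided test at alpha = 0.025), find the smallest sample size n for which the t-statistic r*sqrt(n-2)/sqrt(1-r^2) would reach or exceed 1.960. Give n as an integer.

48

Need r·√(n−2)/√(1−r²) ≥ 1.960
√(n−2) ≥ 1.960·√(1−0.0784) / 0.28 = 1.960·0.960000 / 0.28 = 6.7200
n−2 ≥ 45.1584  ⇒  n ≥ 47.1584
Smallest integer n = 48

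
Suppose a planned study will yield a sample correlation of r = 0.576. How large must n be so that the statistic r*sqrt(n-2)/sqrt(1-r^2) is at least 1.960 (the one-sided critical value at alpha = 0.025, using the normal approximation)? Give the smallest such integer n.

Need r·√(n−2)/√(1−r²) ≥ 1.960
√(n−2) ≥ 1.960·√(1−0.331776) / 0.576 = 1.960·0.817450 / 0.576 = 2.7816
n−2 ≥ 7.7373  ⇒  n ≥ 9.7373
Smallest integer n = 10

10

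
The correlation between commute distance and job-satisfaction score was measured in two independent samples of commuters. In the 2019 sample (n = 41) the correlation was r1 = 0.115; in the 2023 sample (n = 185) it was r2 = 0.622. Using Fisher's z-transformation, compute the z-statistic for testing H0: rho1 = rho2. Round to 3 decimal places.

-3.436

z1 = atanh(0.115) = 0.115511,  z2 = atanh(0.622) = 0.728261
SE = √(1/(n1−3) + 1/(n2−3)) = √(1/38 + 1/182) = √(0.0263158 + 0.0054945) = √0.0318103 = 0.178354
z = (z1 − z2)/SE = (0.115511 − 0.728261) / 0.178354 = -0.612750 / 0.178354 = -3.436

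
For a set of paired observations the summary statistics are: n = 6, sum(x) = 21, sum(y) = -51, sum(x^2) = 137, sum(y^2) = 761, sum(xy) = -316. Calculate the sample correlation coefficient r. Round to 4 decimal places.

S_xy = nΣxy − ΣxΣy = 6·(-316) − 21·(-51) = -1896 − (-1071) = -825
S_xx = nΣx² − (Σx)² = 6·137 − 21² = 822 − 441 = 381
S_yy = nΣy² − (Σy)² = 6·761 − (-51)² = 4566 − 2601 = 1965
r = S_xy / √(S_xx·S_yy) = -825 / √(381·1965) = -825 / √748665 = -825 / 865.2543 = -0.9535

-0.9535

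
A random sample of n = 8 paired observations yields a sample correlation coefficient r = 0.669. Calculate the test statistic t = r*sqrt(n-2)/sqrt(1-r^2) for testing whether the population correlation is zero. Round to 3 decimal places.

2.205

t = r·√(n−2) / √(1−r²) with r = 0.669, n = 8
  = 0.669·√6 / √(1 − 0.447561)
  = 0.669·2.449490 / 0.743262
  = 1.638709 / 0.743262 = 2.205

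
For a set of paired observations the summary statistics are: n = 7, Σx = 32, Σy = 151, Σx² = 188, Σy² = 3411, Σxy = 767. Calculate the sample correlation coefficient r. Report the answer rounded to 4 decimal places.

S_xy = nΣxy − ΣxΣy = 7·767 − 32·151 = 5369 − 4832 = 537
S_xx = nΣx² − (Σx)² = 7·188 − 32² = 1316 − 1024 = 292
S_yy = nΣy² − (Σy)² = 7·3411 − 151² = 23877 − 22801 = 1076
r = S_xy / √(S_xx·S_yy) = 537 / √(292·1076) = 537 / √314192 = 537 / 560.5283 = 0.9580

0.9580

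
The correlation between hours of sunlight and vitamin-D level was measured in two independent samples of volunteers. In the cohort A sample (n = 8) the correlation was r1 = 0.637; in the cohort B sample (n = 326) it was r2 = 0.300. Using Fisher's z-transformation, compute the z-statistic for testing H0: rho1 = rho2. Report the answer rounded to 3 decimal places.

0.984

Fisher z-transforms: z1 = atanh(0.637) = 0.753109, z2 = atanh(0.300) = 0.309520; difference d = 0.443589
Var(d) = 1/5 + 1/323 = 0.2000000 + 0.0030960 = 0.2030960
z = d/√Var(d) = 0.443589 / √0.2030960 = 0.443589 / 0.450662 = 0.984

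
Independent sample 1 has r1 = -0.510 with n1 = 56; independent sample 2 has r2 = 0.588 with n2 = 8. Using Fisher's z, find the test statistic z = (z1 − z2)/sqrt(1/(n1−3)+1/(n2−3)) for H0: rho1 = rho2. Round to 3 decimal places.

-2.645

z1 = atanh(-0.510) = -0.562730,  z2 = atanh(0.588) = 0.674604
SE = √(1/(n1−3) + 1/(n2−3)) = √(1/53 + 1/5) = √(0.0188679 + 0.2000000) = √0.2188679 = 0.467833
z = (z1 − z2)/SE = (-0.562730 − 0.674604) / 0.467833 = -1.237334 / 0.467833 = -2.645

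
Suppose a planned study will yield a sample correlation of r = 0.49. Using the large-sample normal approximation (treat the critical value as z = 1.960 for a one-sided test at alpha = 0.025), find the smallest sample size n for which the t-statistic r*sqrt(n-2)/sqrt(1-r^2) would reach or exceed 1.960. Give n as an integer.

r√(n−2)/√(1−r²) ≥ 1.960  ⇔  n−2 ≥ (1.960)²·(1−r²)/r²
(1−r²)/r² = (1−0.2401)/0.2401 = 3.1649
n ≥ 2 + 3.8416·3.1649 = 2 + 12.1583 = 14.1583
⌈14.1583⌉ = 15

15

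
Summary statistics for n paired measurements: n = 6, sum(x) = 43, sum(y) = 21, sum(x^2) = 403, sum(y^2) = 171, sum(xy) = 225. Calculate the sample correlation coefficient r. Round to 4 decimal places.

S_xy = nΣxy − ΣxΣy = 6·225 − 43·21 = 1350 − 903 = 447
S_xx = nΣx² − (Σx)² = 6·403 − 43² = 2418 − 1849 = 569
S_yy = nΣy² − (Σy)² = 6·171 − 21² = 1026 − 441 = 585
r = S_xy / √(S_xx·S_yy) = 447 / √(569·585) = 447 / √332865 = 447 / 576.9445 = 0.7748

0.7748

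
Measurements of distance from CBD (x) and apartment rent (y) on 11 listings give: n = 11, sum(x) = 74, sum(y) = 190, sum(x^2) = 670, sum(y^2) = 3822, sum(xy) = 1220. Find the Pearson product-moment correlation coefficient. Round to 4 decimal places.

-0.1908

S_xy = nΣxy − ΣxΣy = 11·1220 − 74·190 = 13420 − 14060 = -640
S_xx = nΣx² − (Σx)² = 11·670 − 74² = 7370 − 5476 = 1894
S_yy = nΣy² − (Σy)² = 11·3822 − 190² = 42042 − 36100 = 5942
r = S_xy / √(S_xx·S_yy) = -640 / √(1894·5942) = -640 / √11254148 = -640 / 3354.7203 = -0.1908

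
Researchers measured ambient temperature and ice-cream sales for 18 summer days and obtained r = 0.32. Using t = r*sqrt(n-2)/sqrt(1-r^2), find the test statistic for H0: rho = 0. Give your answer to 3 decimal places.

1.351

1 − r² = 1 − 0.1024 = 0.8976;  √(1−r²) = 0.947418
√(n−2) = √16 = 4.000000
t = r·√(n−2)/√(1−r²) = 0.32 · 4.000000 / 0.947418 = 1.351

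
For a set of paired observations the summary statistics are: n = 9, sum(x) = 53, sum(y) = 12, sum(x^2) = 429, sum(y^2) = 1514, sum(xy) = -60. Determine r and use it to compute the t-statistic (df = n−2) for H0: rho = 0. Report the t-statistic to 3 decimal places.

-0.870

S_xy = nΣxy − ΣxΣy = 9·(-60) − 53·12 = -540 − 636 = -1176
S_xx = nΣx² − (Σx)² = 9·429 − 53² = 3861 − 2809 = 1052
S_yy = nΣy² − (Σy)² = 9·1514 − 12² = 13626 − 144 = 13482
r = S_xy / √(S_xx·S_yy) = -1176 / √(1052·13482) = -1176 / √14183064 = -1176 / 3766.0409 = -0.3123
t = r·√(n−2)/√(1−r²) = -0.3123·√7 / √(1−0.097531) = -0.826268 / 0.949984 = -0.870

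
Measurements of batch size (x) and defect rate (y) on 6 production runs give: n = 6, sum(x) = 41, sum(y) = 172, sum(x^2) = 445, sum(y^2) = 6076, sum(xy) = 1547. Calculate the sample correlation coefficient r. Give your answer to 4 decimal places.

0.8554

Numerator: nΣxy − (Σx)(Σy) = 6·1547 − (41)(172) = 2230
Denominator: √[(nΣx²−(Σx)²)(nΣy²−(Σy)²)]
  nΣx²−(Σx)² = 6·445 − 1681 = 989;  nΣy²−(Σy)² = 6·6076 − 29584 = 6872
  √(989·6872) = √6796408 = 2606.9921
r = 2230 / 2606.9921 = 0.8554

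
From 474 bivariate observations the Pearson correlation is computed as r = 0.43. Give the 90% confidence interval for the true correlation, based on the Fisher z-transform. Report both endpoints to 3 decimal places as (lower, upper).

z_r = atanh(0.43) = 0.459897;  SE = 1/√(n−3) = 1/√471 = 0.046078
z-limits: 0.459897 ± 1.645·0.046078 = 0.459897 ± 0.075798 = [0.384099, 0.535695]
ρ-limits: (tanh 0.384099, tanh 0.535695) = (0.366, 0.490)

(0.366, 0.490)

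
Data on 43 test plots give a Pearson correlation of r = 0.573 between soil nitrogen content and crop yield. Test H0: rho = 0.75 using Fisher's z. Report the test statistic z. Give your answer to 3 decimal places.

Fisher z: atanh(0.573) = 0.651978, atanh(0.75) = 0.972955
z = (z_r − z_0)·√(n−3) = (0.651978 − 0.972955)·√40 = -0.320977 · 6.324555 = -2.030

-2.030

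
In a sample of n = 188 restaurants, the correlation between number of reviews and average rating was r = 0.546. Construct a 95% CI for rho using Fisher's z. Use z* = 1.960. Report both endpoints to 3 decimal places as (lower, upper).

(0.437, 0.639)

Fisher z: z_r = atanh(r) = ½·ln((1+0.546)/(1−0.546)) = 0.612665
SE(z) = 1/√(n−3) = 1/√185 = 0.073521
95% ⇒ z* = 1.960; margin = 1.960·0.073521 = 0.144101
CI on z-scale: (0.468564, 0.756766)
Back-transform: tanh(0.468564) = 0.437038, tanh(0.756766) = 0.639168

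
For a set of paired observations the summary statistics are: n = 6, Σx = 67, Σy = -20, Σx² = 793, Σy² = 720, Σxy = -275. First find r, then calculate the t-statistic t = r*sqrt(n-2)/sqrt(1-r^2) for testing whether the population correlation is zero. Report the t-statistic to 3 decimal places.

-0.633

S_xy = nΣxy − ΣxΣy = 6·(-275) − 67·(-20) = -1650 − (-1340) = -310
S_xx = nΣx² − (Σx)² = 6·793 − 67² = 4758 − 4489 = 269
S_yy = nΣy² − (Σy)² = 6·720 − (-20)² = 4320 − 400 = 3920
r = S_xy / √(S_xx·S_yy) = -310 / √(269·3920) = -310 / √1054480 = -310 / 1026.8788 = -0.3019
t = r·√(n−2)/√(1−r²) = -0.3019·√4 / √(1−0.091144) = -0.603800 / 0.953339 = -0.633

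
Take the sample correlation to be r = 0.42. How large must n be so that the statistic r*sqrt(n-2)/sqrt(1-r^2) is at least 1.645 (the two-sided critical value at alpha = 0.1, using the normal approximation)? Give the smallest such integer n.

15

r√(n−2)/√(1−r²) ≥ 1.645  ⇔  n−2 ≥ (1.645)²·(1−r²)/r²
(1−r²)/r² = (1−0.1764)/0.1764 = 4.6689
n ≥ 2 + 2.706025·4.6689 = 2 + 12.6342 = 14.6342
⌈14.6342⌉ = 15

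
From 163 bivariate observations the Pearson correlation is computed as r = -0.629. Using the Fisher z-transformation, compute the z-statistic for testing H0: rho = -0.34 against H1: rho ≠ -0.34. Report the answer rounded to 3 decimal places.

Fisher z: atanh(-0.629) = -0.739760, atanh(-0.34) = -0.354093
z = (z_r − z_0)·√(n−3) = (-0.739760 − (-0.354093))·√160 = -0.385667 · 12.649111 = -4.878

-4.878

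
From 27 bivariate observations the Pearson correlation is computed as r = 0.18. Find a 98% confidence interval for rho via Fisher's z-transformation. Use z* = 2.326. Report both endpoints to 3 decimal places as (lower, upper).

(-0.285, 0.576)

z_r = atanh(0.18) = 0.181983;  SE = 1/√(n−3) = 1/√24 = 0.204124
z-limits: 0.181983 ± 2.326·0.204124 = 0.181983 ± 0.474792 = [-0.292809, 0.656775]
ρ-limits: (tanh -0.292809, tanh 0.656775) = (-0.285, 0.576)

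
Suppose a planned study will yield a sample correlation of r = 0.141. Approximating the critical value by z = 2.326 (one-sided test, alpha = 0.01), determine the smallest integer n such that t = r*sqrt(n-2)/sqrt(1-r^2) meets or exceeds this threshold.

Need r·√(n−2)/√(1−r²) ≥ 2.326
√(n−2) ≥ 2.326·√(1−0.019881) / 0.141 = 2.326·0.990010 / 0.141 = 16.3317
n−2 ≥ 266.7244  ⇒  n ≥ 268.7244
Smallest integer n = 269

269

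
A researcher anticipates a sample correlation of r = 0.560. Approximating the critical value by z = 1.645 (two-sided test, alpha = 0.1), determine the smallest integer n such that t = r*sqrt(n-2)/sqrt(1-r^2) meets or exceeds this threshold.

r√(n−2)/√(1−r²) ≥ 1.645  ⇔  n−2 ≥ (1.645)²·(1−r²)/r²
(1−r²)/r² = (1−0.313600)/0.313600 = 2.1888
n ≥ 2 + 2.706025·2.1888 = 2 + 5.9229 = 7.9229
⌈7.9229⌉ = 8

8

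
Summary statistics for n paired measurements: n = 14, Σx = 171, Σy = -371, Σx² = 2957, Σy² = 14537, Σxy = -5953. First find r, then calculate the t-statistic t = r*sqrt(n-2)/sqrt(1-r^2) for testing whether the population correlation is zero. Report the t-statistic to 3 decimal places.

Numerator: nΣxy − (Σx)(Σy) = 14·(-5953) − (171)(-371) = -19901
Denominator: √[(nΣx²−(Σx)²)(nΣy²−(Σy)²)]
  nΣx²−(Σx)² = 14·2957 − 29241 = 12157;  nΣy²−(Σy)² = 14·14537 − 137641 = 65877
  √(12157·65877) = √800866689 = 28299.5881
r = -19901 / 28299.5881 = -0.7032
t = r·√(n−2)/√(1−r²) = -0.7032·√12 / √(1−0.494490) = -2.435956 / 0.710992 = -3.426

-3.426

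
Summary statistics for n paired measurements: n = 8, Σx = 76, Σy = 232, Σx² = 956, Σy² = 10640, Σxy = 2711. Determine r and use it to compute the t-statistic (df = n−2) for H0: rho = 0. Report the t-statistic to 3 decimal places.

1.531

Numerator: nΣxy − (Σx)(Σy) = 8·2711 − (76)(232) = 4056
Denominator: √[(nΣx²−(Σx)²)(nΣy²−(Σy)²)]
  nΣx²−(Σx)² = 8·956 − 5776 = 1872;  nΣy²−(Σy)² = 8·10640 − 53824 = 31296
  √(1872·31296) = √58586112 = 7654.1565
r = 4056 / 7654.1565 = 0.5299
t = r·√(n−2)/√(1−r²) = 0.5299·√6 / √(1−0.280794) = 1.297985 / 0.848060 = 1.531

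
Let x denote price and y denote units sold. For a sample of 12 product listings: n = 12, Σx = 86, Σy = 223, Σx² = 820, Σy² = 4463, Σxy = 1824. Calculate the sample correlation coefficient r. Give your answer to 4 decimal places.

Numerator: nΣxy − (Σx)(Σy) = 12·1824 − (86)(223) = 2710
Denominator: √[(nΣx²−(Σx)²)(nΣy²−(Σy)²)]
  nΣx²−(Σx)² = 12·820 − 7396 = 2444;  nΣy²−(Σy)² = 12·4463 − 49729 = 3827
  √(2444·3827) = √9353188 = 3058.2982
r = 2710 / 3058.2982 = 0.8861

0.8861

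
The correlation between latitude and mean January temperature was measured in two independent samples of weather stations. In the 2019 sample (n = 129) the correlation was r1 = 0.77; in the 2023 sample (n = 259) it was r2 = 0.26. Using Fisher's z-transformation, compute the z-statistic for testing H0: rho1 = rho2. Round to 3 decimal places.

z1 = atanh(0.77) = 1.020328,  z2 = atanh(0.26) = 0.266108
SE = √(1/(n1−3) + 1/(n2−3)) = √(1/126 + 1/256) = √(0.0079365 + 0.0039062) = √0.0118427 = 0.108824
z = (z1 − z2)/SE = (1.020328 − 0.266108) / 0.108824 = 0.754220 / 0.108824 = 6.931

6.931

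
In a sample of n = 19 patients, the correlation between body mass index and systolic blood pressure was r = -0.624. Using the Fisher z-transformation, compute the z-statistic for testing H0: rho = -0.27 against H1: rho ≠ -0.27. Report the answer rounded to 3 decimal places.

z_r = atanh(-0.624) = -0.731529,  z_0 = atanh(-0.27) = -0.276864
SE = 1/√(n−3) = 1/√16 = 0.250000
z = (z_r − z_0)/SE = (-0.731529 − (-0.276864)) / 0.250000 = -0.454665 / 0.250000 = -1.819

-1.819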